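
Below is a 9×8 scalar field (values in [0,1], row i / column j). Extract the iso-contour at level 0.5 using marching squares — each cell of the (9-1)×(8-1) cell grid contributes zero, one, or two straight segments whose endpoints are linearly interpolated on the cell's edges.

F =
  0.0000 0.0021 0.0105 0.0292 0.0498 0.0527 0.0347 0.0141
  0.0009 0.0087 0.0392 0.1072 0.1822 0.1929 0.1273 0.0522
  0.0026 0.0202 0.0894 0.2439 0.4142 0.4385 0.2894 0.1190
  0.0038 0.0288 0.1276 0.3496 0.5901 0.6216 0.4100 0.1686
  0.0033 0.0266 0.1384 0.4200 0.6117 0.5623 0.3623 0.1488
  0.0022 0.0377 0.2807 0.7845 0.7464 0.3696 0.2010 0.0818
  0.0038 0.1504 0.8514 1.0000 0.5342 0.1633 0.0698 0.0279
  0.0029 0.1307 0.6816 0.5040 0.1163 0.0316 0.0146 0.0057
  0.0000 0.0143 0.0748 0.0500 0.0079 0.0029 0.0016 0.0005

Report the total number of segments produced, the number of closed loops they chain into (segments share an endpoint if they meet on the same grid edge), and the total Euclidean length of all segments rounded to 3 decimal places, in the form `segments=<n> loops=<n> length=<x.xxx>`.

segments=18 loops=1 length=13.733

cell (2,3): code 0100 → (2.488,4.000)–(3.000,3.625)
cell (2,4): code 1100 → (2.336,5.000)–(2.488,4.000)
cell (2,5): code 1000 → (3.000,5.575)–(2.336,5.000)
cell (3,3): code 0110 → (3.000,3.625)–(4.000,3.417)
cell (3,5): code 1001 → (4.000,5.312)–(3.000,5.575)
cell (4,2): code 0100 → (4.219,3.000)–(5.000,2.435)
cell (4,3): code 1110 → (4.000,3.417)–(4.219,3.000)
cell (4,4): code 1011 → (5.000,4.654)–(4.323,5.000)
cell (4,5): code 0001 → (4.323,5.000)–(4.000,5.312)
cell (5,1): code 0100 → (5.384,2.000)–(6.000,1.499)
cell (5,2): code 1110 → (5.000,2.435)–(5.384,2.000)
cell (5,4): code 1001 → (6.000,4.092)–(5.000,4.654)
cell (6,1): code 0110 → (6.000,1.499)–(7.000,1.670)
cell (6,3): code 1011 → (7.000,3.010)–(6.082,4.000)
cell (6,4): code 0001 → (6.082,4.000)–(6.000,4.092)
cell (7,1): code 0010 → (7.000,1.670)–(7.299,2.000)
cell (7,2): code 0011 → (7.299,2.000)–(7.009,3.000)
cell (7,3): code 0001 → (7.009,3.000)–(7.000,3.010)
total: 18 segments, chained into 1 closed loop(s), length Σ = 13.733303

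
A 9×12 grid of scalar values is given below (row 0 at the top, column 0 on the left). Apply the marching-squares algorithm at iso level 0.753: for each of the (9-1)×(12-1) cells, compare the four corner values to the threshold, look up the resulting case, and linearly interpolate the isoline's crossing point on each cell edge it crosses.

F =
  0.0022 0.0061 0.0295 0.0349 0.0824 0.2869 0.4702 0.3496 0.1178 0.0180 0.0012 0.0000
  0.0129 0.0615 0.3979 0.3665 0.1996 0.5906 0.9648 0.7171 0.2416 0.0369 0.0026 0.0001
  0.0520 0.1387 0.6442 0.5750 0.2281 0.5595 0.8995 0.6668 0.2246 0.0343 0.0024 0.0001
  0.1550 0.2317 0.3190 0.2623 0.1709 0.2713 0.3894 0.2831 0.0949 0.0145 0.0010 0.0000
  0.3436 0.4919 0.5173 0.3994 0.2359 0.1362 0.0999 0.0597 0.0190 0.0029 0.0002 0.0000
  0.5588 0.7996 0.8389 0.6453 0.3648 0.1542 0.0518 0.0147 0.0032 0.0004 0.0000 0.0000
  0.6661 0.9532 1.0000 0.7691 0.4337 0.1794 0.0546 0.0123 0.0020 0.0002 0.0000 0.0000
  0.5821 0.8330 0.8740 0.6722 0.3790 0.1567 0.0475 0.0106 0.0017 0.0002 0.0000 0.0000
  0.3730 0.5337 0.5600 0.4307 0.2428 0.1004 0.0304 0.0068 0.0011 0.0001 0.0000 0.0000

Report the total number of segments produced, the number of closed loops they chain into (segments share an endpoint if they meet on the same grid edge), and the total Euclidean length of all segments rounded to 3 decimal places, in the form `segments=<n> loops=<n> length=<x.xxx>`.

cell (0,5): code 0100 → (0.572,6.000)–(1.000,5.434)
cell (0,6): code 1000 → (1.000,6.855)–(0.572,6.000)
cell (1,5): code 0110 → (1.000,5.434)–(2.000,5.569)
cell (1,6): code 1001 → (2.000,6.630)–(1.000,6.855)
cell (2,5): code 0010 → (2.000,5.569)–(2.287,6.000)
cell (2,6): code 0001 → (2.287,6.000)–(2.000,6.630)
cell (4,0): code 0100 → (4.849,1.000)–(5.000,0.806)
cell (4,1): code 1100 → (4.733,2.000)–(4.849,1.000)
cell (4,2): code 1000 → (5.000,2.444)–(4.733,2.000)
cell (5,0): code 0110 → (5.000,0.806)–(6.000,0.303)
cell (5,2): code 1101 → (5.870,3.000)–(5.000,2.444)
cell (5,3): code 1000 → (6.000,3.048)–(5.870,3.000)
cell (6,0): code 0110 → (6.000,0.303)–(7.000,0.681)
cell (6,2): code 1011 → (7.000,2.600)–(6.166,3.000)
cell (6,3): code 0001 → (6.166,3.000)–(6.000,3.048)
cell (7,0): code 0010 → (7.000,0.681)–(7.267,1.000)
cell (7,1): code 0011 → (7.267,1.000)–(7.385,2.000)
cell (7,2): code 0001 → (7.385,2.000)–(7.000,2.600)
total: 18 segments, chained into 2 closed loop(s), length Σ = 13.274253

segments=18 loops=2 length=13.274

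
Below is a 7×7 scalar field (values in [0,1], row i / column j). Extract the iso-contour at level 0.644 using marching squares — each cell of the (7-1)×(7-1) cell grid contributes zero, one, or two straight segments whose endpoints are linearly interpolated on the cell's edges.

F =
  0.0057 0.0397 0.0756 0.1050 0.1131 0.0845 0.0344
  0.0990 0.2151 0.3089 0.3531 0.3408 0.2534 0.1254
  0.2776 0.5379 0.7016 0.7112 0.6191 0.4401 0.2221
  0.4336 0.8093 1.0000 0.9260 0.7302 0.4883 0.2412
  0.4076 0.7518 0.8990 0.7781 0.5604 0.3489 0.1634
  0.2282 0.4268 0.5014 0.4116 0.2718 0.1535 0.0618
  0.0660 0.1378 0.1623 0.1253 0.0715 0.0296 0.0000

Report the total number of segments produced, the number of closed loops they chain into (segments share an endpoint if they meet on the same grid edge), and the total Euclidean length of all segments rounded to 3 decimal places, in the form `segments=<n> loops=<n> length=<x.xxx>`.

segments=14 loops=1 length=10.358

cell (1,1): code 0100 → (1.853,2.000)–(2.000,1.648)
cell (1,2): code 1100 → (1.812,3.000)–(1.853,2.000)
cell (1,3): code 1000 → (2.000,3.730)–(1.812,3.000)
cell (2,0): code 0100 → (2.391,1.000)–(3.000,0.560)
cell (2,1): code 1110 → (2.000,1.648)–(2.391,1.000)
cell (2,3): code 1101 → (2.224,4.000)–(2.000,3.730)
cell (2,4): code 1000 → (3.000,4.356)–(2.224,4.000)
cell (3,0): code 0110 → (3.000,0.560)–(4.000,0.687)
cell (3,3): code 1011 → (4.000,3.616)–(3.508,4.000)
cell (3,4): code 0001 → (3.508,4.000)–(3.000,4.356)
cell (4,0): code 0010 → (4.000,0.687)–(4.332,1.000)
cell (4,1): code 0011 → (4.332,1.000)–(4.641,2.000)
cell (4,2): code 0011 → (4.641,2.000)–(4.366,3.000)
cell (4,3): code 0001 → (4.366,3.000)–(4.000,3.616)
total: 14 segments, chained into 1 closed loop(s), length Σ = 10.358058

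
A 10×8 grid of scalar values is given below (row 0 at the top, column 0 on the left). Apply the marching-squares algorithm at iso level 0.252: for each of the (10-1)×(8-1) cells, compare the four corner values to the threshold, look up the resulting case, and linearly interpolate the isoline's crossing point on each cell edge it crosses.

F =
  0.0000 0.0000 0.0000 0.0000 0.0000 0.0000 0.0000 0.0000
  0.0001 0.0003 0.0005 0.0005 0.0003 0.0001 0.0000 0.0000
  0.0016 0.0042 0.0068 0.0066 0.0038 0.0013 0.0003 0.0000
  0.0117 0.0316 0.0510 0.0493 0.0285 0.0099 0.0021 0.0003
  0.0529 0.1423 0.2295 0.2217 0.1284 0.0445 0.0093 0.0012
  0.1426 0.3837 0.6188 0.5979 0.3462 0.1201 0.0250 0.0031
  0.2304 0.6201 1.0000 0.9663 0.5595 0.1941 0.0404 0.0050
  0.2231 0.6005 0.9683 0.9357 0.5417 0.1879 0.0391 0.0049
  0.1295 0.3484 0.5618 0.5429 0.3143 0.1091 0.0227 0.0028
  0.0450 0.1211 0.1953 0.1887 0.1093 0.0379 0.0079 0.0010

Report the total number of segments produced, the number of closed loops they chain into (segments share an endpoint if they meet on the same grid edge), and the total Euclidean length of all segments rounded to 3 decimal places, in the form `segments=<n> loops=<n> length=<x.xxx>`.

segments=16 loops=1 length=15.212

cell (4,0): code 0100 → (4.454,1.000)–(5.000,0.454)
cell (4,1): code 1100 → (4.058,2.000)–(4.454,1.000)
cell (4,2): code 1100 → (4.081,3.000)–(4.058,2.000)
cell (4,3): code 1100 → (4.567,4.000)–(4.081,3.000)
cell (4,4): code 1000 → (5.000,4.417)–(4.567,4.000)
cell (5,0): code 0110 → (5.000,0.454)–(6.000,0.055)
cell (5,4): code 1001 → (6.000,4.842)–(5.000,4.417)
cell (6,0): code 0110 → (6.000,0.055)–(7.000,0.077)
cell (6,4): code 1001 → (7.000,4.819)–(6.000,4.842)
cell (7,0): code 0110 → (7.000,0.077)–(8.000,0.560)
cell (7,4): code 1001 → (8.000,4.304)–(7.000,4.819)
cell (8,0): code 0010 → (8.000,0.560)–(8.424,1.000)
cell (8,1): code 0011 → (8.424,1.000)–(8.845,2.000)
cell (8,2): code 0011 → (8.845,2.000)–(8.821,3.000)
cell (8,3): code 0011 → (8.821,3.000)–(8.304,4.000)
cell (8,4): code 0001 → (8.304,4.000)–(8.000,4.304)
total: 16 segments, chained into 1 closed loop(s), length Σ = 15.212025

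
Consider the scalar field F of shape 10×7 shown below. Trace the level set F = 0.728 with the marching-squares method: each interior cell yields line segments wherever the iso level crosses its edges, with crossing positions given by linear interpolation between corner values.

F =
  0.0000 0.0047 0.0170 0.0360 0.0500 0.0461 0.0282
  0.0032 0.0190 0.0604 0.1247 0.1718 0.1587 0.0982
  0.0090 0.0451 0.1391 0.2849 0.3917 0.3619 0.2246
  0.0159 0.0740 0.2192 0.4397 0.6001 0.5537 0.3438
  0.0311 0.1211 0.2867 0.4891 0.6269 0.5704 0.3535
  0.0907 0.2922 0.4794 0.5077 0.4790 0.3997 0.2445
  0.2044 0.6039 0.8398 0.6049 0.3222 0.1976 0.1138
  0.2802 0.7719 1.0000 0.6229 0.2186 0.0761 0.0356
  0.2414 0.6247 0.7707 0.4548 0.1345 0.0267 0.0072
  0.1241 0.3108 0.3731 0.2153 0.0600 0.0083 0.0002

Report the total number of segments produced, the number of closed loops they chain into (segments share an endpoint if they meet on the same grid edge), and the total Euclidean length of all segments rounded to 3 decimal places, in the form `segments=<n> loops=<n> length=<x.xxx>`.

cell (5,1): code 0100 → (5.690,2.000)–(6.000,1.526)
cell (5,2): code 1000 → (6.000,2.476)–(5.690,2.000)
cell (6,0): code 0100 → (6.739,1.000)–(7.000,0.911)
cell (6,1): code 1110 → (6.000,1.526)–(6.739,1.000)
cell (6,2): code 1001 → (7.000,2.721)–(6.000,2.476)
cell (7,0): code 0010 → (7.000,0.911)–(7.298,1.000)
cell (7,1): code 0111 → (7.298,1.000)–(8.000,1.708)
cell (7,2): code 1001 → (8.000,2.135)–(7.000,2.721)
cell (8,1): code 0010 → (8.000,1.708)–(8.107,2.000)
cell (8,2): code 0001 → (8.107,2.000)–(8.000,2.135)
total: 10 segments, chained into 1 closed loop(s), length Σ = 6.298371

segments=10 loops=1 length=6.298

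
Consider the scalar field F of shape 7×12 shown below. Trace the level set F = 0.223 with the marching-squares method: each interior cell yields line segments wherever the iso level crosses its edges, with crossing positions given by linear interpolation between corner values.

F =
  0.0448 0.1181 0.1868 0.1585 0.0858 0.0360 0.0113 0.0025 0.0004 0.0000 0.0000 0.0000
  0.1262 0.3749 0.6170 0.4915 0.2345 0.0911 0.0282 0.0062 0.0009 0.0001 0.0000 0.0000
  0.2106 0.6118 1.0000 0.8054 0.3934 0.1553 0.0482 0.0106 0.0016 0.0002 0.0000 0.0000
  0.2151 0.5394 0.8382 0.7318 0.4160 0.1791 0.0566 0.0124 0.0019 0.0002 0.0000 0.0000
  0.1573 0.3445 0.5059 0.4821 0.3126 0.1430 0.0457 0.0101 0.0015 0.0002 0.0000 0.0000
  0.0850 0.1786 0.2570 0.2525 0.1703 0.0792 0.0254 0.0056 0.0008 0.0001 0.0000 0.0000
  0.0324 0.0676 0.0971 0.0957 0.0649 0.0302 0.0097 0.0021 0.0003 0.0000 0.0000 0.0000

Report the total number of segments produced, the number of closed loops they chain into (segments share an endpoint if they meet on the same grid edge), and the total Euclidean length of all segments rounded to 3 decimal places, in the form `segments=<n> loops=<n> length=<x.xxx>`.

cell (0,0): code 0100 → (0.408,1.000)–(1.000,0.389)
cell (0,1): code 1100 → (0.084,2.000)–(0.408,1.000)
cell (0,2): code 1100 → (0.194,3.000)–(0.084,2.000)
cell (0,3): code 1100 → (0.923,4.000)–(0.194,3.000)
cell (0,4): code 1000 → (1.000,4.080)–(0.923,4.000)
cell (1,0): code 0110 → (1.000,0.389)–(2.000,0.031)
cell (1,4): code 1001 → (2.000,4.716)–(1.000,4.080)
cell (2,0): code 0110 → (2.000,0.031)–(3.000,0.024)
cell (2,4): code 1001 → (3.000,4.815)–(2.000,4.716)
cell (3,0): code 0110 → (3.000,0.024)–(4.000,0.351)
cell (3,4): code 1001 → (4.000,4.528)–(3.000,4.815)
cell (4,0): code 0010 → (4.000,0.351)–(4.732,1.000)
cell (4,1): code 0111 → (4.732,1.000)–(5.000,1.566)
cell (4,3): code 1011 → (5.000,3.359)–(4.630,4.000)
cell (4,4): code 0001 → (4.630,4.000)–(4.000,4.528)
cell (5,1): code 0010 → (5.000,1.566)–(5.213,2.000)
cell (5,2): code 0011 → (5.213,2.000)–(5.188,3.000)
cell (5,3): code 0001 → (5.188,3.000)–(5.000,3.359)
total: 18 segments, chained into 1 closed loop(s), length Σ = 15.656399

segments=18 loops=1 length=15.656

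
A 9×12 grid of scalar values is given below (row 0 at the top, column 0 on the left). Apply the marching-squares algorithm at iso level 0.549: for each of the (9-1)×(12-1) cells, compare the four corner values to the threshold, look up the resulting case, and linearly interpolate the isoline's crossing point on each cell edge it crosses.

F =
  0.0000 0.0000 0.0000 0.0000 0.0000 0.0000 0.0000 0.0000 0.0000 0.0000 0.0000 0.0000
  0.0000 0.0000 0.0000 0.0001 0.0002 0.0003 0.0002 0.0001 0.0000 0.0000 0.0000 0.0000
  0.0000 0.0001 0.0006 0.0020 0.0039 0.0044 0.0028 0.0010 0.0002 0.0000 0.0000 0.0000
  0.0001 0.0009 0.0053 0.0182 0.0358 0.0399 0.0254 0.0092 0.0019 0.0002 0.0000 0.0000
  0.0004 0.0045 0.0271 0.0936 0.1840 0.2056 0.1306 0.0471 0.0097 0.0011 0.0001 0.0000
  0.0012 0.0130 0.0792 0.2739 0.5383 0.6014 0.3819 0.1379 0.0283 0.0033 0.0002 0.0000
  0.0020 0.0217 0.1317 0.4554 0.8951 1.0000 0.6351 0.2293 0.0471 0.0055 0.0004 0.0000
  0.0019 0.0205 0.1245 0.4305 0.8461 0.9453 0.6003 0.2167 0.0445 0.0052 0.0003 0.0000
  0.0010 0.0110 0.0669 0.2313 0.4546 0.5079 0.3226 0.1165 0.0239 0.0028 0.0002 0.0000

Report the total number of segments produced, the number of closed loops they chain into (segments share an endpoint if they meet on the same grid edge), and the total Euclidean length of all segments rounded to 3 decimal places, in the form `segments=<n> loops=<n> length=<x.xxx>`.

segments=12 loops=1 length=9.464

cell (4,4): code 0100 → (4.868,5.000)–(5.000,4.170)
cell (4,5): code 1000 → (5.000,5.239)–(4.868,5.000)
cell (5,3): code 0100 → (5.030,4.000)–(6.000,3.213)
cell (5,4): code 1110 → (5.000,4.170)–(5.030,4.000)
cell (5,5): code 1101 → (5.660,6.000)–(5.000,5.239)
cell (5,6): code 1000 → (6.000,6.212)–(5.660,6.000)
cell (6,3): code 0110 → (6.000,3.213)–(7.000,3.285)
cell (6,6): code 1001 → (7.000,6.134)–(6.000,6.212)
cell (7,3): code 0010 → (7.000,3.285)–(7.759,4.000)
cell (7,4): code 0011 → (7.759,4.000)–(7.906,5.000)
cell (7,5): code 0011 → (7.906,5.000)–(7.185,6.000)
cell (7,6): code 0001 → (7.185,6.000)–(7.000,6.134)
total: 12 segments, chained into 1 closed loop(s), length Σ = 9.463677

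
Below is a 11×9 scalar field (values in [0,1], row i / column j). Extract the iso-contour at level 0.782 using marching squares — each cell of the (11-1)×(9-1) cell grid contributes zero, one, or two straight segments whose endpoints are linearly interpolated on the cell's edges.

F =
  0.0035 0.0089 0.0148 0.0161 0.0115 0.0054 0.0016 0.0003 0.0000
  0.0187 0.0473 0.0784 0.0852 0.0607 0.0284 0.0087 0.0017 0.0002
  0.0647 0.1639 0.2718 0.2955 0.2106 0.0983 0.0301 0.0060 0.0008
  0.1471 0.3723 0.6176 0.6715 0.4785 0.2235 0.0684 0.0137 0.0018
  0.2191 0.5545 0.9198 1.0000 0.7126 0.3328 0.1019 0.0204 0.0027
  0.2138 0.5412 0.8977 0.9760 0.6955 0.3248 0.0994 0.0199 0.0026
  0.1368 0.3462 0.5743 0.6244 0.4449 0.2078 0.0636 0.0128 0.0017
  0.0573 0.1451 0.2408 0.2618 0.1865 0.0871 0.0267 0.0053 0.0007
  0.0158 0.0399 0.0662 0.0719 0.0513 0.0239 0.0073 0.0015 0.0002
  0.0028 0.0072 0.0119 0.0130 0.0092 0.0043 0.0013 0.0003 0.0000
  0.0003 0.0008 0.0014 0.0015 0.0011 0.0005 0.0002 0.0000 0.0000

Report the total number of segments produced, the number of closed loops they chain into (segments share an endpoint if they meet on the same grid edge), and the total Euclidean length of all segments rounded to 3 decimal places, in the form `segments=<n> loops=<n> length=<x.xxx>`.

cell (3,1): code 0100 → (3.544,2.000)–(4.000,1.623)
cell (3,2): code 1100 → (3.336,3.000)–(3.544,2.000)
cell (3,3): code 1000 → (4.000,3.759)–(3.336,3.000)
cell (4,1): code 0110 → (4.000,1.623)–(5.000,1.675)
cell (4,3): code 1001 → (5.000,3.692)–(4.000,3.759)
cell (5,1): code 0010 → (5.000,1.675)–(5.358,2.000)
cell (5,2): code 0011 → (5.358,2.000)–(5.552,3.000)
cell (5,3): code 0001 → (5.552,3.000)–(5.000,3.692)
total: 8 segments, chained into 1 closed loop(s), length Σ = 7.011024

segments=8 loops=1 length=7.011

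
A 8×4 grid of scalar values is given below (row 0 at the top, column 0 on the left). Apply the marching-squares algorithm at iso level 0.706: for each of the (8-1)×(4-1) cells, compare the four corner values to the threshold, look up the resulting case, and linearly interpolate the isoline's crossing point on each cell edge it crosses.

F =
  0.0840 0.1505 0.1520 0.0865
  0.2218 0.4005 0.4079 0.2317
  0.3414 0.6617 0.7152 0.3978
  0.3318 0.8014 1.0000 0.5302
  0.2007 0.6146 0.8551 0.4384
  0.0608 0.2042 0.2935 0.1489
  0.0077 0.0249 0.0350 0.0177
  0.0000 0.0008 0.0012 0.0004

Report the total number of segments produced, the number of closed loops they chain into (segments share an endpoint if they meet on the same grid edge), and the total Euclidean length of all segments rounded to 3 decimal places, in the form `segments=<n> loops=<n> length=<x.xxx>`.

cell (1,1): code 0100 → (1.970,2.000)–(2.000,1.828)
cell (1,2): code 1000 → (2.000,2.029)–(1.970,2.000)
cell (2,0): code 0100 → (2.317,1.000)–(3.000,0.797)
cell (2,1): code 1110 → (2.000,1.828)–(2.317,1.000)
cell (2,2): code 1001 → (3.000,2.626)–(2.000,2.029)
cell (3,0): code 0010 → (3.000,0.797)–(3.511,1.000)
cell (3,1): code 0111 → (3.511,1.000)–(4.000,1.380)
cell (3,2): code 1001 → (4.000,2.358)–(3.000,2.626)
cell (4,1): code 0010 → (4.000,1.380)–(4.265,2.000)
cell (4,2): code 0001 → (4.265,2.000)–(4.000,2.358)
total: 10 segments, chained into 1 closed loop(s), length Σ = 6.304350

segments=10 loops=1 length=6.304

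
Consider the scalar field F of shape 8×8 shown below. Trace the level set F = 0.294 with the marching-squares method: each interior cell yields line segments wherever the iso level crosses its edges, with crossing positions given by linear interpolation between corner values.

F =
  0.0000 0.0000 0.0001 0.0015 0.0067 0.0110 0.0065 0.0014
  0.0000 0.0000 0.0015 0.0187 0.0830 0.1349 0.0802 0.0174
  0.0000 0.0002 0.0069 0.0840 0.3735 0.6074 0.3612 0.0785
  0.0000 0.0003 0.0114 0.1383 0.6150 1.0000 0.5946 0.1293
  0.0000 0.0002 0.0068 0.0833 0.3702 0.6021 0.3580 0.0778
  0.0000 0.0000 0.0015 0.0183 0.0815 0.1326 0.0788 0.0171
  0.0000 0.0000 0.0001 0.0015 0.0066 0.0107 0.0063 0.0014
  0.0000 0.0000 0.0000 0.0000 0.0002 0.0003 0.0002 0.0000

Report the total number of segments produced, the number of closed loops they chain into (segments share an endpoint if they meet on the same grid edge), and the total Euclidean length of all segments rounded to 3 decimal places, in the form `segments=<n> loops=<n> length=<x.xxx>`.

cell (1,3): code 0100 → (1.726,4.000)–(2.000,3.725)
cell (1,4): code 1100 → (1.337,5.000)–(1.726,4.000)
cell (1,5): code 1100 → (1.761,6.000)–(1.337,5.000)
cell (1,6): code 1000 → (2.000,6.238)–(1.761,6.000)
cell (2,3): code 0110 → (2.000,3.725)–(3.000,3.327)
cell (2,6): code 1001 → (3.000,6.646)–(2.000,6.238)
cell (3,3): code 0110 → (3.000,3.327)–(4.000,3.734)
cell (3,6): code 1001 → (4.000,6.228)–(3.000,6.646)
cell (4,3): code 0010 → (4.000,3.734)–(4.264,4.000)
cell (4,4): code 0011 → (4.264,4.000)–(4.656,5.000)
cell (4,5): code 0011 → (4.656,5.000)–(4.229,6.000)
cell (4,6): code 0001 → (4.229,6.000)–(4.000,6.228)
total: 12 segments, chained into 1 closed loop(s), length Σ = 10.064289

segments=12 loops=1 length=10.064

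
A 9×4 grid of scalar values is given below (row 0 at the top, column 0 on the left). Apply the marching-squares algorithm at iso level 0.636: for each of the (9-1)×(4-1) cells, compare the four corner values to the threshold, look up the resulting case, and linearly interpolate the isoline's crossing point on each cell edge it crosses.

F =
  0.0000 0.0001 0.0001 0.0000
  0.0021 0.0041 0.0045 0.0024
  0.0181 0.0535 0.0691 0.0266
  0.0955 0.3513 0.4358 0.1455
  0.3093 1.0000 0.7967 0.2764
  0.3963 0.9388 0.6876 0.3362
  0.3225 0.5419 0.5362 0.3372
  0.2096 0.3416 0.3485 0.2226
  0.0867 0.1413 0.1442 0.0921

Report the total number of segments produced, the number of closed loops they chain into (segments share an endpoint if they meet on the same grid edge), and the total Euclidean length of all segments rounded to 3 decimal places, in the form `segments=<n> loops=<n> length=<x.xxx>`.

segments=8 loops=1 length=6.734

cell (3,0): code 0100 → (3.439,1.000)–(4.000,0.473)
cell (3,1): code 1100 → (3.555,2.000)–(3.439,1.000)
cell (3,2): code 1000 → (4.000,2.309)–(3.555,2.000)
cell (4,0): code 0110 → (4.000,0.473)–(5.000,0.442)
cell (4,2): code 1001 → (5.000,2.147)–(4.000,2.309)
cell (5,0): code 0010 → (5.000,0.442)–(5.763,1.000)
cell (5,1): code 0011 → (5.763,1.000)–(5.341,2.000)
cell (5,2): code 0001 → (5.341,2.000)–(5.000,2.147)
total: 8 segments, chained into 1 closed loop(s), length Σ = 6.733749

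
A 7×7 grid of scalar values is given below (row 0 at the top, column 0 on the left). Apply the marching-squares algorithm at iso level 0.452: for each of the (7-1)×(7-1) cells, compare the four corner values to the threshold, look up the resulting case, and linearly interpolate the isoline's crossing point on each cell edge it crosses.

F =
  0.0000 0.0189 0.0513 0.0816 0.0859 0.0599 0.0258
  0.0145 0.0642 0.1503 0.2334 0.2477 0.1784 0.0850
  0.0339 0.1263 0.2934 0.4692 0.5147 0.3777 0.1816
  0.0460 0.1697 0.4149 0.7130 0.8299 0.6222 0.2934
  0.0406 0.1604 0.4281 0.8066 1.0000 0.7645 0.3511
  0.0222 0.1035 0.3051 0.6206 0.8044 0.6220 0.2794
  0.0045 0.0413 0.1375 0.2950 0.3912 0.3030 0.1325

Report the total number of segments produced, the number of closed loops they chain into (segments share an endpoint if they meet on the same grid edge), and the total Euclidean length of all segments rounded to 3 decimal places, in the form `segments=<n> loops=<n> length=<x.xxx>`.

cell (1,2): code 0100 → (1.927,3.000)–(2.000,2.902)
cell (1,3): code 1100 → (1.765,4.000)–(1.927,3.000)
cell (1,4): code 1000 → (2.000,4.458)–(1.765,4.000)
cell (2,2): code 0110 → (2.000,2.902)–(3.000,2.124)
cell (2,4): code 1101 → (2.304,5.000)–(2.000,4.458)
cell (2,5): code 1000 → (3.000,5.518)–(2.304,5.000)
cell (3,2): code 0110 → (3.000,2.124)–(4.000,2.063)
cell (3,5): code 1001 → (4.000,5.756)–(3.000,5.518)
cell (4,2): code 0110 → (4.000,2.063)–(5.000,2.466)
cell (4,5): code 1001 → (5.000,5.496)–(4.000,5.756)
cell (5,2): code 0010 → (5.000,2.466)–(5.518,3.000)
cell (5,3): code 0011 → (5.518,3.000)–(5.853,4.000)
cell (5,4): code 0011 → (5.853,4.000)–(5.533,5.000)
cell (5,5): code 0001 → (5.533,5.000)–(5.000,5.496)
total: 14 segments, chained into 1 closed loop(s), length Σ = 12.123269

segments=14 loops=1 length=12.123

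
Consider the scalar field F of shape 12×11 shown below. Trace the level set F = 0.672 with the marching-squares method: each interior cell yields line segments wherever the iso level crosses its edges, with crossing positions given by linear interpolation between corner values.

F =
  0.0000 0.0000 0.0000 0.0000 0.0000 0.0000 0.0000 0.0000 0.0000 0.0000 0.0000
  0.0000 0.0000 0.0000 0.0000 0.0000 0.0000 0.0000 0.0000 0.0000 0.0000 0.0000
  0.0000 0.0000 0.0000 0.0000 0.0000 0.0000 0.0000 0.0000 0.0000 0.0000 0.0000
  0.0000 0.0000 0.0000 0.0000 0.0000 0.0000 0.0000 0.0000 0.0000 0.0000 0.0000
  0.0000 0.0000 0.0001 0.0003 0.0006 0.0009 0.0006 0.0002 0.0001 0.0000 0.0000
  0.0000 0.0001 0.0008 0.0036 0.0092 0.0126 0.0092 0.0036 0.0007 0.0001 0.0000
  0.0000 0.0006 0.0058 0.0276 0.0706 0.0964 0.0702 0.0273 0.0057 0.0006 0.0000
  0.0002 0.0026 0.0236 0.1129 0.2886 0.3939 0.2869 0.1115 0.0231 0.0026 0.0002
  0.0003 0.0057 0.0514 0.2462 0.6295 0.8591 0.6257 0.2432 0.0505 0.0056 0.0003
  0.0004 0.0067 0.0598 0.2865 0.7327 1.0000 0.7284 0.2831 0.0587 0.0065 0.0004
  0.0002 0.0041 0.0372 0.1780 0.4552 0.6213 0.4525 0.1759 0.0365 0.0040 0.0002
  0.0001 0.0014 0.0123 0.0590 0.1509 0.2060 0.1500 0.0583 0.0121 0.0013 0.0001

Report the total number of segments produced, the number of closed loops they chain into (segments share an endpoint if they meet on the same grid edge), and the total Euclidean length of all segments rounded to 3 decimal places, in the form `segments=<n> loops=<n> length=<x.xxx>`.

cell (7,4): code 0100 → (7.598,5.000)–(8.000,4.185)
cell (7,5): code 1000 → (8.000,5.802)–(7.598,5.000)
cell (8,3): code 0100 → (8.412,4.000)–(9.000,3.864)
cell (8,4): code 1110 → (8.000,4.185)–(8.412,4.000)
cell (8,5): code 1101 → (8.451,6.000)–(8.000,5.802)
cell (8,6): code 1000 → (9.000,6.127)–(8.451,6.000)
cell (9,3): code 0010 → (9.000,3.864)–(9.219,4.000)
cell (9,4): code 0011 → (9.219,4.000)–(9.866,5.000)
cell (9,5): code 0011 → (9.866,5.000)–(9.204,6.000)
cell (9,6): code 0001 → (9.204,6.000)–(9.000,6.127)
total: 10 segments, chained into 1 closed loop(s), length Σ = 6.805385

segments=10 loops=1 length=6.805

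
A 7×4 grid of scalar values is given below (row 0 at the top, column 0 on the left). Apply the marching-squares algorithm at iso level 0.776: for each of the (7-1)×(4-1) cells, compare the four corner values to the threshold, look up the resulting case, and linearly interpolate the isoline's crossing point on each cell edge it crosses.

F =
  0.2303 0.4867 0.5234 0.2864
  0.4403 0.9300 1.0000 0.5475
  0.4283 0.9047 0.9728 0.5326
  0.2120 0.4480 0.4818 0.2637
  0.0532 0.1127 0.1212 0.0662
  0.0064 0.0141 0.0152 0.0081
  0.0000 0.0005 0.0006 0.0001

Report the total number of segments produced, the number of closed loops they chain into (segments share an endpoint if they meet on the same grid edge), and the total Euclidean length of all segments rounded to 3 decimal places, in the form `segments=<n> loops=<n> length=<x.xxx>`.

cell (0,0): code 0100 → (0.653,1.000)–(1.000,0.686)
cell (0,1): code 1100 → (0.530,2.000)–(0.653,1.000)
cell (0,2): code 1000 → (1.000,2.495)–(0.530,2.000)
cell (1,0): code 0110 → (1.000,0.686)–(2.000,0.730)
cell (1,2): code 1001 → (2.000,2.447)–(1.000,2.495)
cell (2,0): code 0010 → (2.000,0.730)–(2.282,1.000)
cell (2,1): code 0011 → (2.282,1.000)–(2.401,2.000)
cell (2,2): code 0001 → (2.401,2.000)–(2.000,2.447)
total: 8 segments, chained into 1 closed loop(s), length Σ = 6.158687

segments=8 loops=1 length=6.159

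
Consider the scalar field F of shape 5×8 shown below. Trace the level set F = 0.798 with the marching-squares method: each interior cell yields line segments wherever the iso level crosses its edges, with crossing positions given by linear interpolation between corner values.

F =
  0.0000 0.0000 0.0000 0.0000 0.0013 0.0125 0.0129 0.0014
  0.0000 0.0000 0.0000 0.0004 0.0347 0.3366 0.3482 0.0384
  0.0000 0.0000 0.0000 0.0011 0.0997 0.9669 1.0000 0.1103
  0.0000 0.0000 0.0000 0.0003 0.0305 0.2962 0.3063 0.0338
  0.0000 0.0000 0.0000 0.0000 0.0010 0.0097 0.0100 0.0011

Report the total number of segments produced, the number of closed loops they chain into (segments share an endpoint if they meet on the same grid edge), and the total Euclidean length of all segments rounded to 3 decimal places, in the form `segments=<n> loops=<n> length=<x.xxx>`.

cell (1,4): code 0100 → (1.732,5.000)–(2.000,4.805)
cell (1,5): code 1100 → (1.690,6.000)–(1.732,5.000)
cell (1,6): code 1000 → (2.000,6.227)–(1.690,6.000)
cell (2,4): code 0010 → (2.000,4.805)–(2.252,5.000)
cell (2,5): code 0011 → (2.252,5.000)–(2.291,6.000)
cell (2,6): code 0001 → (2.291,6.000)–(2.000,6.227)
total: 6 segments, chained into 1 closed loop(s), length Σ = 3.404702

segments=6 loops=1 length=3.405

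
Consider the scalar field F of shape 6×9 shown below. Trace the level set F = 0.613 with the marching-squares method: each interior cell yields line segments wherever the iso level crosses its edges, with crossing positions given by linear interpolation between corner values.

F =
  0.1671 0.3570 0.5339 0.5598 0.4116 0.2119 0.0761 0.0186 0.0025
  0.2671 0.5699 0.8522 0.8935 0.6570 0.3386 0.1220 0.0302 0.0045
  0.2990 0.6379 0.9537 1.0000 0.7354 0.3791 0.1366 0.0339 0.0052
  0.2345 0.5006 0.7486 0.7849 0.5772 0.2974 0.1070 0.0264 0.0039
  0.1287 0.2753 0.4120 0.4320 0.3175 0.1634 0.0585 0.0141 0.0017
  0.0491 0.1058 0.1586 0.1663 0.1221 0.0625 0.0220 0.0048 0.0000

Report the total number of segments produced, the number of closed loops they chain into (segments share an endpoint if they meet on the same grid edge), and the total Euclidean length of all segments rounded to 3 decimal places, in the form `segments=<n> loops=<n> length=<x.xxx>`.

cell (0,1): code 0100 → (0.249,2.000)–(1.000,1.153)
cell (0,2): code 1100 → (0.159,3.000)–(0.249,2.000)
cell (0,3): code 1100 → (0.821,4.000)–(0.159,3.000)
cell (0,4): code 1000 → (1.000,4.138)–(0.821,4.000)
cell (1,0): code 0100 → (1.634,1.000)–(2.000,0.927)
cell (1,1): code 1110 → (1.000,1.153)–(1.634,1.000)
cell (1,4): code 1001 → (2.000,4.344)–(1.000,4.138)
cell (2,0): code 0010 → (2.000,0.927)–(2.181,1.000)
cell (2,1): code 0111 → (2.181,1.000)–(3.000,1.453)
cell (2,3): code 1011 → (3.000,3.828)–(2.774,4.000)
cell (2,4): code 0001 → (2.774,4.000)–(2.000,4.344)
cell (3,1): code 0010 → (3.000,1.453)–(3.403,2.000)
cell (3,2): code 0011 → (3.403,2.000)–(3.487,3.000)
cell (3,3): code 0001 → (3.487,3.000)–(3.000,3.828)
total: 14 segments, chained into 1 closed loop(s), length Σ = 10.513505

segments=14 loops=1 length=10.514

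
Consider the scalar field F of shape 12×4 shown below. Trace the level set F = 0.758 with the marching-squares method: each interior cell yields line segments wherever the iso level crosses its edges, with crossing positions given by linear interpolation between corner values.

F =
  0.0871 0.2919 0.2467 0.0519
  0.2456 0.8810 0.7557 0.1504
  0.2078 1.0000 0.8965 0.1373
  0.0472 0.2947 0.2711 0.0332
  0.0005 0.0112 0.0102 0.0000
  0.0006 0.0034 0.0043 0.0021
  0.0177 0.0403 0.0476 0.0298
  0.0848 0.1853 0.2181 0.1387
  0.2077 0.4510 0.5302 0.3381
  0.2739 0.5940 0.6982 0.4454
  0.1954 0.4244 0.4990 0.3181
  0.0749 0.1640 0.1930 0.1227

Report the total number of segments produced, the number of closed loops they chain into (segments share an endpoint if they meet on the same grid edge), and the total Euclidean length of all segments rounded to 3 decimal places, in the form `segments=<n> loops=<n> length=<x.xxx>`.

cell (0,0): code 0100 → (0.791,1.000)–(1.000,0.806)
cell (0,1): code 1000 → (1.000,1.982)–(0.791,1.000)
cell (1,0): code 0110 → (1.000,0.806)–(2.000,0.695)
cell (1,1): code 1101 → (1.016,2.000)–(1.000,1.982)
cell (1,2): code 1000 → (2.000,2.182)–(1.016,2.000)
cell (2,0): code 0010 → (2.000,0.695)–(2.343,1.000)
cell (2,1): code 0011 → (2.343,1.000)–(2.221,2.000)
cell (2,2): code 0001 → (2.221,2.000)–(2.000,2.182)
total: 8 segments, chained into 1 closed loop(s), length Σ = 5.073270

segments=8 loops=1 length=5.073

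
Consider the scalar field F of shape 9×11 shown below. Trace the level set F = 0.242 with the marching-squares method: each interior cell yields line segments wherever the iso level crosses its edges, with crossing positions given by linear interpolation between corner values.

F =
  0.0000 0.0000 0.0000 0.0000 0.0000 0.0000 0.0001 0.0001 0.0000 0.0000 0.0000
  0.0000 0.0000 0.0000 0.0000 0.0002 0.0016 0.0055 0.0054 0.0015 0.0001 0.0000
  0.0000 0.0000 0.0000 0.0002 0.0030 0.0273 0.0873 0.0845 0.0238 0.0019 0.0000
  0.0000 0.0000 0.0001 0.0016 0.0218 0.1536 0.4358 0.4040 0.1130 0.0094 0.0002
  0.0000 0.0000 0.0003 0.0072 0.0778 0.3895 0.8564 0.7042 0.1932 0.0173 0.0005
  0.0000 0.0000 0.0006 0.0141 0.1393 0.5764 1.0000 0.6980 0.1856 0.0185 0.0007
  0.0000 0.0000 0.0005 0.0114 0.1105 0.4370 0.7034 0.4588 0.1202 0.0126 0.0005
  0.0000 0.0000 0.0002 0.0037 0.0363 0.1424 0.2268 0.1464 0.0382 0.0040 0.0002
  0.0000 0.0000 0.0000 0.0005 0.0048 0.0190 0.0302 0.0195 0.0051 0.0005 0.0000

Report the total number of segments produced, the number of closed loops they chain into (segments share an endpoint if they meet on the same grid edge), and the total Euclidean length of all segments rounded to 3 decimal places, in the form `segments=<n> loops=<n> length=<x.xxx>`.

cell (2,5): code 0100 → (2.444,6.000)–(3.000,5.313)
cell (2,6): code 1100 → (2.493,7.000)–(2.444,6.000)
cell (2,7): code 1000 → (3.000,7.557)–(2.493,7.000)
cell (3,4): code 0100 → (3.375,5.000)–(4.000,4.527)
cell (3,5): code 1110 → (3.000,5.313)–(3.375,5.000)
cell (3,7): code 1001 → (4.000,7.905)–(3.000,7.557)
cell (4,4): code 0110 → (4.000,4.527)–(5.000,4.235)
cell (4,7): code 1001 → (5.000,7.890)–(4.000,7.905)
cell (5,4): code 0110 → (5.000,4.235)–(6.000,4.403)
cell (5,7): code 1001 → (6.000,7.640)–(5.000,7.890)
cell (6,4): code 0010 → (6.000,4.403)–(6.662,5.000)
cell (6,5): code 0011 → (6.662,5.000)–(6.968,6.000)
cell (6,6): code 0011 → (6.968,6.000)–(6.694,7.000)
cell (6,7): code 0001 → (6.694,7.000)–(6.000,7.640)
total: 14 segments, chained into 1 closed loop(s), length Σ = 12.974164

segments=14 loops=1 length=12.974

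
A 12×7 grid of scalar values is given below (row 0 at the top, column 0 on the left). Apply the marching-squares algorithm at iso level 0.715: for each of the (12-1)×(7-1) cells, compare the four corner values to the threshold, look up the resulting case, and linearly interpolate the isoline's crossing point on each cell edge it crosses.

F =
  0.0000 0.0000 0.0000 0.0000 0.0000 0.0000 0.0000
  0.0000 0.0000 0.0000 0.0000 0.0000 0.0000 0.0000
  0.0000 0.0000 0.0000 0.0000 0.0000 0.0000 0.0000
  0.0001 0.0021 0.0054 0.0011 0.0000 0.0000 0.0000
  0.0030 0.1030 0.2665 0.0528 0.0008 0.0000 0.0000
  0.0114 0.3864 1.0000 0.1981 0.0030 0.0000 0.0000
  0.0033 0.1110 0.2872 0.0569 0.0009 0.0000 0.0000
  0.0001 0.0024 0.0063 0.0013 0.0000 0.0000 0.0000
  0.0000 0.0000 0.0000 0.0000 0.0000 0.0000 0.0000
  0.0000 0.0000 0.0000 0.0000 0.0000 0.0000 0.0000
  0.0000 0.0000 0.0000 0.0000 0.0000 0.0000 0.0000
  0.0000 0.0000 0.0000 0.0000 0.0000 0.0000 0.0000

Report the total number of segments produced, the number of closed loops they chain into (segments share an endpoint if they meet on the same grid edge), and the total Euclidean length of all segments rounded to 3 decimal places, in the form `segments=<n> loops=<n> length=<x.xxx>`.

cell (4,1): code 0100 → (4.611,2.000)–(5.000,1.536)
cell (4,2): code 1000 → (5.000,2.355)–(4.611,2.000)
cell (5,1): code 0010 → (5.000,1.536)–(5.400,2.000)
cell (5,2): code 0001 → (5.400,2.000)–(5.000,2.355)
total: 4 segments, chained into 1 closed loop(s), length Σ = 2.279956

segments=4 loops=1 length=2.280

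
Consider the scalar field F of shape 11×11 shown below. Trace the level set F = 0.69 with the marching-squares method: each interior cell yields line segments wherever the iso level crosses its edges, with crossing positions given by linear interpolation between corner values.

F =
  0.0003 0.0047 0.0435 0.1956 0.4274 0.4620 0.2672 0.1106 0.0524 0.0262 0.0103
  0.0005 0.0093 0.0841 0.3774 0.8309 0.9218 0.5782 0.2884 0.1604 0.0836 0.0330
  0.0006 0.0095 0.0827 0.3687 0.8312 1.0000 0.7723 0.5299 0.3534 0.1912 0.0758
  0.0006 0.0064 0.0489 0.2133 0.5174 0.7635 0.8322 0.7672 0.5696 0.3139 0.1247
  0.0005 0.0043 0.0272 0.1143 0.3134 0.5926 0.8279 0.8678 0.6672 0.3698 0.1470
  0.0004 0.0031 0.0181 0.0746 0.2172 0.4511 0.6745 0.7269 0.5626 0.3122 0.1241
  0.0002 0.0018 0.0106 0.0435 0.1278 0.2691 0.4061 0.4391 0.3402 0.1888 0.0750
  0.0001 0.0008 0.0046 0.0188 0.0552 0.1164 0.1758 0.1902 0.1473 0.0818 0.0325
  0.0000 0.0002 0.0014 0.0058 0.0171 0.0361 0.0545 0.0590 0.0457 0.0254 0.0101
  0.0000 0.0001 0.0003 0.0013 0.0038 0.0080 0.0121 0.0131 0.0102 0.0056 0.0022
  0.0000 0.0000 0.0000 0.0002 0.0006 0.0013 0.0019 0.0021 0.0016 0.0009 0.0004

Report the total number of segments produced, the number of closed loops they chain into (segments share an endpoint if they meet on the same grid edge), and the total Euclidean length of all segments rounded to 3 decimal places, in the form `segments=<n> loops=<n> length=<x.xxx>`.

segments=18 loops=1 length=13.317

cell (0,3): code 0100 → (0.651,4.000)–(1.000,3.689)
cell (0,4): code 1100 → (0.496,5.000)–(0.651,4.000)
cell (0,5): code 1000 → (1.000,5.675)–(0.496,5.000)
cell (1,3): code 0110 → (1.000,3.689)–(2.000,3.695)
cell (1,5): code 1101 → (1.576,6.000)–(1.000,5.675)
cell (1,6): code 1000 → (2.000,6.340)–(1.576,6.000)
cell (2,3): code 0010 → (2.000,3.695)–(2.450,4.000)
cell (2,4): code 0111 → (2.450,4.000)–(3.000,4.701)
cell (2,6): code 1101 → (2.675,7.000)–(2.000,6.340)
cell (2,7): code 1000 → (3.000,7.391)–(2.675,7.000)
cell (3,4): code 0010 → (3.000,4.701)–(3.430,5.000)
cell (3,5): code 0111 → (3.430,5.000)–(4.000,5.414)
cell (3,7): code 1001 → (4.000,7.886)–(3.000,7.391)
cell (4,5): code 0010 → (4.000,5.414)–(4.899,6.000)
cell (4,6): code 0111 → (4.899,6.000)–(5.000,6.296)
cell (4,7): code 1001 → (5.000,7.225)–(4.000,7.886)
cell (5,6): code 0010 → (5.000,6.296)–(5.128,7.000)
cell (5,7): code 0001 → (5.128,7.000)–(5.000,7.225)
total: 18 segments, chained into 1 closed loop(s), length Σ = 13.317187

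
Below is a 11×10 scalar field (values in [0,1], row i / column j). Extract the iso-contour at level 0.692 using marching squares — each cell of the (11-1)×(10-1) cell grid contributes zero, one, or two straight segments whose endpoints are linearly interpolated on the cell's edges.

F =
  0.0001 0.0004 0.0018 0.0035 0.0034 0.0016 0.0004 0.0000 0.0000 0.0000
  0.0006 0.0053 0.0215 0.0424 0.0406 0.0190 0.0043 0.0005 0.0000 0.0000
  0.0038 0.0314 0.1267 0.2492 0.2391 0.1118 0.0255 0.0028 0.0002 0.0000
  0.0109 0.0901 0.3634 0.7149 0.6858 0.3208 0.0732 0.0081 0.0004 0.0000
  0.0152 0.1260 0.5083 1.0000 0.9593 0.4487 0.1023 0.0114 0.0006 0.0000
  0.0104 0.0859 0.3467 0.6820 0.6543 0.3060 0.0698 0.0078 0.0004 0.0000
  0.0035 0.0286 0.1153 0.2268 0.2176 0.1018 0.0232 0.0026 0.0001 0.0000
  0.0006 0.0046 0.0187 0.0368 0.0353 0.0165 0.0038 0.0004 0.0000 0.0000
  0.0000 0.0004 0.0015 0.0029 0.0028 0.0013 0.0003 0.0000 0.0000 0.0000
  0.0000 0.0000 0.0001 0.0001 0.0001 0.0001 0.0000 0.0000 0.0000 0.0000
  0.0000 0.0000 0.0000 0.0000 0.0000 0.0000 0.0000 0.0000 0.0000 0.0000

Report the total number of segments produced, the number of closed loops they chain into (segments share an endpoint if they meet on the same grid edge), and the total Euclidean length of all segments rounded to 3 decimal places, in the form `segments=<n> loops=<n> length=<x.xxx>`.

segments=8 loops=1 length=6.518

cell (2,2): code 0100 → (2.951,3.000)–(3.000,2.935)
cell (2,3): code 1000 → (3.000,3.787)–(2.951,3.000)
cell (3,2): code 0110 → (3.000,2.935)–(4.000,2.374)
cell (3,3): code 1101 → (3.023,4.000)–(3.000,3.787)
cell (3,4): code 1000 → (4.000,4.524)–(3.023,4.000)
cell (4,2): code 0010 → (4.000,2.374)–(4.969,3.000)
cell (4,3): code 0011 → (4.969,3.000)–(4.876,4.000)
cell (4,4): code 0001 → (4.876,4.000)–(4.000,4.524)
total: 8 segments, chained into 1 closed loop(s), length Σ = 6.518343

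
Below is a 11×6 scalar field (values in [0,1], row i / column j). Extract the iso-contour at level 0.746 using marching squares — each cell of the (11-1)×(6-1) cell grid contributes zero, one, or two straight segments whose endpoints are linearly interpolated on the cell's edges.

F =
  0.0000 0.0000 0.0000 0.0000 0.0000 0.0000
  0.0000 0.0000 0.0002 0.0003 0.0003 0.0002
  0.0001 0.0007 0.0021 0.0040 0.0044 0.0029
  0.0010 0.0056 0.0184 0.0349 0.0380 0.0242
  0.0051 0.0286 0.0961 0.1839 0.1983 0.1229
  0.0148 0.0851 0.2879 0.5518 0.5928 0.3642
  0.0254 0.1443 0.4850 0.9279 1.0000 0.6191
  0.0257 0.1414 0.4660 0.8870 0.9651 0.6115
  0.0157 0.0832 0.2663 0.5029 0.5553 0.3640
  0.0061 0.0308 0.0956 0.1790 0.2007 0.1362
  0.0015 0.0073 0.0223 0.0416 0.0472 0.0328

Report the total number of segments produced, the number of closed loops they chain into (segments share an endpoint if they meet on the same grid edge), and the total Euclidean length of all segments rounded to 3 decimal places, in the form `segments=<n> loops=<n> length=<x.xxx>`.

cell (5,2): code 0100 → (5.516,3.000)–(6.000,2.589)
cell (5,3): code 1100 → (5.376,4.000)–(5.516,3.000)
cell (5,4): code 1000 → (6.000,4.667)–(5.376,4.000)
cell (6,2): code 0110 → (6.000,2.589)–(7.000,2.665)
cell (6,4): code 1001 → (7.000,4.620)–(6.000,4.667)
cell (7,2): code 0010 → (7.000,2.665)–(7.367,3.000)
cell (7,3): code 0011 → (7.367,3.000)–(7.535,4.000)
cell (7,4): code 0001 → (7.535,4.000)–(7.000,4.620)
total: 8 segments, chained into 1 closed loop(s), length Σ = 6.890626

segments=8 loops=1 length=6.891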